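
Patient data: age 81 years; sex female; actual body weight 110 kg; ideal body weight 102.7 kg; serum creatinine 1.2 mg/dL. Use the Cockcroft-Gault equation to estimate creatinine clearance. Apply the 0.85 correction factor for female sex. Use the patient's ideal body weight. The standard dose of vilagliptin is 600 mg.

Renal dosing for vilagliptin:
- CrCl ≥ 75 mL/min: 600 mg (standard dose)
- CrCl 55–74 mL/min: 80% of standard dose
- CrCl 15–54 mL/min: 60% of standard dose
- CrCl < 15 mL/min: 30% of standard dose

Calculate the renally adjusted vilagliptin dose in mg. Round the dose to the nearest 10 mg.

CrCl = (140 − 81) × 102.7 / (72 × 1.2) × 0.85 = 6059.3 / 86.40 × 0.85 ≈ 59.6 mL/min
CrCl ≈ 60 mL/min → bracket 55–74 mL/min.
80% of 600 mg = 480 mg

480 mg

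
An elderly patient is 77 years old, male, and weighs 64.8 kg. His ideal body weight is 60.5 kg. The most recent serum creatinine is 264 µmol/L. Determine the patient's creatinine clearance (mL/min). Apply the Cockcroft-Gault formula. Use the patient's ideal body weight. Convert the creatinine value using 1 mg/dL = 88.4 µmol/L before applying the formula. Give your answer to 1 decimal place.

SCr = 264 / 88.4 = 2.986 mg/dL
CrCl = (140 − 77) × 60.5 / (72 × 2.986) = 3811.5 / 214.99 ≈ 17.7 mL/min

17.7 mL/min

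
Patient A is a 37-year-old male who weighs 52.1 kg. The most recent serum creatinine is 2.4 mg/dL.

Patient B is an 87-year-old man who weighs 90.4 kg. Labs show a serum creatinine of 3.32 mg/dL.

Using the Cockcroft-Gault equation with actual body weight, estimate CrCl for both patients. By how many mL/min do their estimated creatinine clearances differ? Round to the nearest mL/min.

Patient A: CrCl = (140 − 37) × 52.1 / (72 × 2.4) = 5366.3 / 172.80 ≈ 31.1 mL/min
Patient B: CrCl = (140 − 87) × 90.4 / (72 × 3.32) = 4791.2 / 239.04 ≈ 20.0 mL/min
|31.1 − 20.0| = 11.1 mL/min

11 mL/min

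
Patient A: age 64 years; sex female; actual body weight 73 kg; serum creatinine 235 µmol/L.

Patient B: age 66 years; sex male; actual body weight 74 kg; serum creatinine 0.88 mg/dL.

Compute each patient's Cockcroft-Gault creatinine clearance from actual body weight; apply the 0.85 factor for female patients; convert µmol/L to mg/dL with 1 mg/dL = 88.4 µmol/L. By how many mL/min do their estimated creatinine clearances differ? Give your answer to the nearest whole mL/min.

Patient A: SCr = 235 / 88.4 = 2.658 mg/dL
Patient A: CrCl = (140 − 64) × 73 / (72 × 2.658) × 0.85 = 5548.0 / 191.38 × 0.85 ≈ 24.6 mL/min
Patient B: CrCl = (140 − 66) × 74 / (72 × 0.88) = 5476.0 / 63.36 ≈ 86.4 mL/min
|24.6 − 86.4| = 61.8 mL/min

62 mL/min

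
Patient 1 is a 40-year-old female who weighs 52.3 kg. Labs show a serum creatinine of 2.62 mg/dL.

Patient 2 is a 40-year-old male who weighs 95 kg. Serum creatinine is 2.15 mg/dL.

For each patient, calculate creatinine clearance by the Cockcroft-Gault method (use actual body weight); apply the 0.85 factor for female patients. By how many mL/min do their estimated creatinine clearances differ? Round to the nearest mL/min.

Patient 1: CrCl = (140 − 40) × 52.3 / (72 × 2.62) × 0.85 = 5230.0 / 188.64 × 0.85 ≈ 23.6 mL/min
Patient 2: CrCl = (140 − 40) × 95 / (72 × 2.15) = 9500.0 / 154.80 ≈ 61.4 mL/min
|23.6 − 61.4| = 37.8 mL/min

38 mL/min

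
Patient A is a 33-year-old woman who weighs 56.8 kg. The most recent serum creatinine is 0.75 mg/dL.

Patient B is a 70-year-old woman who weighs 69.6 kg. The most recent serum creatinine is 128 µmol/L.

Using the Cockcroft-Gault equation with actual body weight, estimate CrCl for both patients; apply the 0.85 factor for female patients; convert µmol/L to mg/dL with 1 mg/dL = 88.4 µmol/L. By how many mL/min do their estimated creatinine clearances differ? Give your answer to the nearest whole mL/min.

Patient A: CrCl = (140 − 33) × 56.8 / (72 × 0.75) × 0.85 = 6077.6 / 54.00 × 0.85 ≈ 95.7 mL/min
Patient B: SCr = 128 / 88.4 = 1.448 mg/dL
Patient B: CrCl = (140 − 70) × 69.6 / (72 × 1.448) × 0.85 = 4872.0 / 104.26 × 0.85 ≈ 39.7 mL/min
|95.7 − 39.7| = 56.0 mL/min

56 mL/min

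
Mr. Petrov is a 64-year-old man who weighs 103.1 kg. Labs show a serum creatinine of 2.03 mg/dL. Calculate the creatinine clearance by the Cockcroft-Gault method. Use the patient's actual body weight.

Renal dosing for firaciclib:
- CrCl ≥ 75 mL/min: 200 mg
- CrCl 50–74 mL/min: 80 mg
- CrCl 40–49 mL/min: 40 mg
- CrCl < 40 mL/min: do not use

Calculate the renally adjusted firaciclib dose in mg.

CrCl = (140 − 64) × 103.1 / (72 × 2.03) = 7835.6 / 146.16 ≈ 53.6 mL/min
CrCl ≈ 54 mL/min → bracket 50–74 mL/min.
Dose for this bracket: 80 mg.

80 mg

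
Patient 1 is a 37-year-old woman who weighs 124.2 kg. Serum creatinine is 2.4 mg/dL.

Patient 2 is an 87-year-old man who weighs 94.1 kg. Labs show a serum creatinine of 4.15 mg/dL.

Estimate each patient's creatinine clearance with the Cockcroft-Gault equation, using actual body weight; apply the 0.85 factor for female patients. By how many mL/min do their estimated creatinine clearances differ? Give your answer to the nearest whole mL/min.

46 mL/min

Patient 1: CrCl = (140 − 37) × 124.2 / (72 × 2.4) × 0.85 = 12792.6 / 172.80 × 0.85 ≈ 62.9 mL/min
Patient 2: CrCl = (140 − 87) × 94.1 / (72 × 4.15) = 4987.3 / 298.80 ≈ 16.7 mL/min
|62.9 − 16.7| = 46.2 mL/min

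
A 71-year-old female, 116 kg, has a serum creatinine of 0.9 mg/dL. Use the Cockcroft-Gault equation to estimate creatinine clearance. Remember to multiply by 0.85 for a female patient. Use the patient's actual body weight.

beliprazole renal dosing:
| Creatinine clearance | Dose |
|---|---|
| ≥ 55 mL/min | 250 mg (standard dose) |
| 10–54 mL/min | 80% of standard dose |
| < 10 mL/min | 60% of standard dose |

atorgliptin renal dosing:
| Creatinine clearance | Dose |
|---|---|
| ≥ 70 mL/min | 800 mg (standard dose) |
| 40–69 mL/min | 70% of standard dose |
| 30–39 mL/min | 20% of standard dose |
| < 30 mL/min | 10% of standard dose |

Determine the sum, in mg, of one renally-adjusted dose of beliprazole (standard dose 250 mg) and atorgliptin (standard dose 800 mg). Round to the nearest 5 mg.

CrCl = (140 − 71) × 116 / (72 × 0.9) × 0.85 = 8004.0 / 64.80 × 0.85 ≈ 105.0 mL/min
CrCl ≈ 105 mL/min.
beliprazole: ≥ 55 mL/min → 100% of 250 mg = 250 mg.
atorgliptin: ≥ 70 mL/min → 100% of 800 mg = 800 mg.
Total = 250 + 800 = 1050 mg.

1050 mg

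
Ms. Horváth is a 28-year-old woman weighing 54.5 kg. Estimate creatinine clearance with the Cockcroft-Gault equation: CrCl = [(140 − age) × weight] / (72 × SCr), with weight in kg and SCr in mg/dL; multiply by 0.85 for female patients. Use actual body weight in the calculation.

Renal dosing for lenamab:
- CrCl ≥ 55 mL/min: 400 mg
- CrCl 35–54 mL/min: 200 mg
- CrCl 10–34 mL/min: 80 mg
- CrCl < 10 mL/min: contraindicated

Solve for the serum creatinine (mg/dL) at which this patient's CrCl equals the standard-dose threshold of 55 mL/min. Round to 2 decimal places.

Standard dose requires CrCl ≥ 55 mL/min.
Set (140 − 28) × 54.5 × 0.85 / (72 × SCr) = 55
SCr = (140 − 28) × 54.5 × 0.85 / (72 × 55) = 1.310 mg/dL

1.31 mg/dL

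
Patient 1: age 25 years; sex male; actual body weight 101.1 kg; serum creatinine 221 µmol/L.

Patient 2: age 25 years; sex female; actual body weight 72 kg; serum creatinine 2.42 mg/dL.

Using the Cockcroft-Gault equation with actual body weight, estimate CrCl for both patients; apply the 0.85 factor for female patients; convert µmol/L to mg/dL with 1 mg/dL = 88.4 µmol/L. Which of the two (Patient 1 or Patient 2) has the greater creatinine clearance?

Patient 1

Patient 1: SCr = 221 / 88.4 = 2.5 mg/dL
Patient 1: CrCl = (140 − 25) × 101.1 / (72 × 2.5) = 11626.5 / 180.00 ≈ 64.6 mL/min
Patient 2: CrCl = (140 − 25) × 72 / (72 × 2.42) × 0.85 = 8280.0 / 174.24 × 0.85 ≈ 40.4 mL/min
64.6 vs 40.4 mL/min → Patient 1 is higher.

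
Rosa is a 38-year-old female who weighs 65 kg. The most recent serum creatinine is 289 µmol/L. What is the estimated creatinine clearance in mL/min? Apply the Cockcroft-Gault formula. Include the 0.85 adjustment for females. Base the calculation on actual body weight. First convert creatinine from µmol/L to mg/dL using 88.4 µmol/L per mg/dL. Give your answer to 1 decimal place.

SCr = 289 / 88.4 = 3.269 mg/dL
CrCl = (140 − 38) × 65 / (72 × 3.269) × 0.85 = 6630.0 / 235.37 × 0.85 ≈ 23.9 mL/min

23.9 mL/min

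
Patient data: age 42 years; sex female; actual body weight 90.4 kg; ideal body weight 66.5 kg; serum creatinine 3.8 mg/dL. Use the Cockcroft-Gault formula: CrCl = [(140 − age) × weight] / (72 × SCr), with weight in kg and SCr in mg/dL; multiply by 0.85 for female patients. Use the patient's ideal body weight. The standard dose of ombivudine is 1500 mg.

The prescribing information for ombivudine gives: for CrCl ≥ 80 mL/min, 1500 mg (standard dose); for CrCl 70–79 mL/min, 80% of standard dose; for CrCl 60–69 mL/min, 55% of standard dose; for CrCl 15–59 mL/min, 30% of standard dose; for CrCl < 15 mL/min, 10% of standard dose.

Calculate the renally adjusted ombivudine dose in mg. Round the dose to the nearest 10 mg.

450 mg

CrCl = (140 − 42) × 66.5 / (72 × 3.8) × 0.85 = 6517.0 / 273.60 × 0.85 ≈ 20.2 mL/min
CrCl ≈ 20 mL/min → bracket 15–59 mL/min.
30% of 1500 mg = 450 mg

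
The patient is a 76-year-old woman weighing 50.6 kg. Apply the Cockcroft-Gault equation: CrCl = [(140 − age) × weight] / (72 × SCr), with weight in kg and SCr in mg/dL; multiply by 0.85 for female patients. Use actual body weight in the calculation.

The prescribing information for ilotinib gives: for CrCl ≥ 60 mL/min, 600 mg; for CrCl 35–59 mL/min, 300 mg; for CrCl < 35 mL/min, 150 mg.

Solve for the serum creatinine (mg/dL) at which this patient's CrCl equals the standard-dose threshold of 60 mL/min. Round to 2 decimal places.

Standard dose requires CrCl ≥ 60 mL/min.
Set (140 − 76) × 50.6 × 0.85 / (72 × SCr) = 60
SCr = (140 − 76) × 50.6 × 0.85 / (72 × 60) = 0.637 mg/dL

0.64 mg/dL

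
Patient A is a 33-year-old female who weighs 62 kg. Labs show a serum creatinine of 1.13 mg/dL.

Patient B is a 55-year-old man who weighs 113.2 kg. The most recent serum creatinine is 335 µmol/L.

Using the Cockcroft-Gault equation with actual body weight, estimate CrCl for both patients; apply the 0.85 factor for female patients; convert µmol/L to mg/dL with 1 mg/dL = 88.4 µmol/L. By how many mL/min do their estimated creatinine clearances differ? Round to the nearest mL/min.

34 mL/min

Patient A: CrCl = (140 − 33) × 62 / (72 × 1.13) × 0.85 = 6634.0 / 81.36 × 0.85 ≈ 69.3 mL/min
Patient B: SCr = 335 / 88.4 = 3.79 mg/dL
Patient B: CrCl = (140 − 55) × 113.2 / (72 × 3.79) = 9622.0 / 272.88 ≈ 35.3 mL/min
|69.3 − 35.3| = 34.0 mL/min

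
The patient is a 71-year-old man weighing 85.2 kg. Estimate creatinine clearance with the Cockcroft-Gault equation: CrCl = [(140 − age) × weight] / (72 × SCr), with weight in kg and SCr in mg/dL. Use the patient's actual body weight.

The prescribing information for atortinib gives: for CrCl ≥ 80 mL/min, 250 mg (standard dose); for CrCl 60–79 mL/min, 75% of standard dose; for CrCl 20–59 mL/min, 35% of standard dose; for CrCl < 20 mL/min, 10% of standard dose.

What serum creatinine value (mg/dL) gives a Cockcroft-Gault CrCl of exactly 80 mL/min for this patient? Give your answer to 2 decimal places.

Standard dose requires CrCl ≥ 80 mL/min.
Set (140 − 71) × 85.2 / (72 × SCr) = 80
SCr = (140 − 71) × 85.2 / (72 × 80) = 1.021 mg/dL

1.02 mg/dL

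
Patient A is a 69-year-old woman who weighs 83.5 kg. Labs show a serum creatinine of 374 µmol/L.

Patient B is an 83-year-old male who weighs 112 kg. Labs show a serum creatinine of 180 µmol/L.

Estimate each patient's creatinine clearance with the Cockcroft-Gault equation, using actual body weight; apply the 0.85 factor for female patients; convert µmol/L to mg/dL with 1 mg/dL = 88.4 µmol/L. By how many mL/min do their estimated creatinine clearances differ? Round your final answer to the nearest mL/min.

Patient A: SCr = 374 / 88.4 = 4.231 mg/dL
Patient A: CrCl = (140 − 69) × 83.5 / (72 × 4.231) × 0.85 = 5928.5 / 304.63 × 0.85 ≈ 16.5 mL/min
Patient B: SCr = 180 / 88.4 = 2.036 mg/dL
Patient B: CrCl = (140 − 83) × 112 / (72 × 2.036) = 6384.0 / 146.59 ≈ 43.5 mL/min
|16.5 − 43.5| = 27.0 mL/min

27 mL/min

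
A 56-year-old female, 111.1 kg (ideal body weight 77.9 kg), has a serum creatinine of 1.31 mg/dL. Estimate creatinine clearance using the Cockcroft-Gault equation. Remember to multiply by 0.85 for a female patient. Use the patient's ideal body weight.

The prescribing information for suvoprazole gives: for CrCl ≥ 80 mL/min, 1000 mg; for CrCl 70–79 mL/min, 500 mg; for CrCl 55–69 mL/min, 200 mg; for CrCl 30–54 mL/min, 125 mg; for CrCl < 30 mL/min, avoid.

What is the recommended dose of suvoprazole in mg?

200 mg

CrCl = (140 − 56) × 77.9 / (72 × 1.31) × 0.85 = 6543.6 / 94.32 × 0.85 ≈ 59.0 mL/min
CrCl ≈ 59 mL/min → bracket 55–69 mL/min.
Dose for this bracket: 200 mg.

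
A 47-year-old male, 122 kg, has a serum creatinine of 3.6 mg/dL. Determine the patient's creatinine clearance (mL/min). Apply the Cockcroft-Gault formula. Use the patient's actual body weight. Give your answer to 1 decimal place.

43.8 mL/min

CrCl = (140 − 47) × 122 / (72 × 3.6) = 11346.0 / 259.20 ≈ 43.8 mL/min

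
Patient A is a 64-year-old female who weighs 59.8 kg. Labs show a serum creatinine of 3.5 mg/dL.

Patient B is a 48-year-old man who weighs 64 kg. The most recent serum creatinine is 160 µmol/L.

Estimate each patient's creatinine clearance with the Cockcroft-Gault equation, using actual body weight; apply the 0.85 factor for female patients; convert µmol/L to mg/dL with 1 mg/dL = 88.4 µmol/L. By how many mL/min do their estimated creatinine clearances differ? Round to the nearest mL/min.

30 mL/min

Patient A: CrCl = (140 − 64) × 59.8 / (72 × 3.5) × 0.85 = 4544.8 / 252.00 × 0.85 ≈ 15.3 mL/min
Patient B: SCr = 160 / 88.4 = 1.81 mg/dL
Patient B: CrCl = (140 − 48) × 64 / (72 × 1.81) = 5888.0 / 130.32 ≈ 45.2 mL/min
|15.3 − 45.2| = 29.9 mL/min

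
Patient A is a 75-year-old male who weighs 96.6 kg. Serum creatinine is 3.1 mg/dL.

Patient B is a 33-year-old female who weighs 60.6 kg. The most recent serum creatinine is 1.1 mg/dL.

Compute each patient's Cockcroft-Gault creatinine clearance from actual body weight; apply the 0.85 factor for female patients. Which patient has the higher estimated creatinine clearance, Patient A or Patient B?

Patient B

Patient A: CrCl = (140 − 75) × 96.6 / (72 × 3.1) = 6279.0 / 223.20 ≈ 28.1 mL/min
Patient B: CrCl = (140 − 33) × 60.6 / (72 × 1.1) × 0.85 = 6484.2 / 79.20 × 0.85 ≈ 69.6 mL/min
28.1 vs 69.6 mL/min → Patient B is higher.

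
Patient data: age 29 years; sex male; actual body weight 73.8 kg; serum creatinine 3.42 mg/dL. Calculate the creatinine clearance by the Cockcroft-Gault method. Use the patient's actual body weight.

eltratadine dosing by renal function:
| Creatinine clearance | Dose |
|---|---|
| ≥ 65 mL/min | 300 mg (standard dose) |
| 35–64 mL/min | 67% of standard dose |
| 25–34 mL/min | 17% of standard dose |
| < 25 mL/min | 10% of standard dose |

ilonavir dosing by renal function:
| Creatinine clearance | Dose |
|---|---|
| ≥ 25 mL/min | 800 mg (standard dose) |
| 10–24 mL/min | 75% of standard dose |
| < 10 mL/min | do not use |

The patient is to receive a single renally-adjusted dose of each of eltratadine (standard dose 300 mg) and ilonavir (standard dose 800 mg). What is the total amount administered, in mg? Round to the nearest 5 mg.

CrCl = (140 − 29) × 73.8 / (72 × 3.42) = 8191.8 / 246.24 ≈ 33.3 mL/min
CrCl ≈ 33 mL/min.
eltratadine: 25–34 mL/min → 17% of 300 mg = 51 mg.
ilonavir: ≥ 25 mL/min → 100% of 800 mg = 800 mg.
Total = 51 + 800 = 851 mg.

850 mg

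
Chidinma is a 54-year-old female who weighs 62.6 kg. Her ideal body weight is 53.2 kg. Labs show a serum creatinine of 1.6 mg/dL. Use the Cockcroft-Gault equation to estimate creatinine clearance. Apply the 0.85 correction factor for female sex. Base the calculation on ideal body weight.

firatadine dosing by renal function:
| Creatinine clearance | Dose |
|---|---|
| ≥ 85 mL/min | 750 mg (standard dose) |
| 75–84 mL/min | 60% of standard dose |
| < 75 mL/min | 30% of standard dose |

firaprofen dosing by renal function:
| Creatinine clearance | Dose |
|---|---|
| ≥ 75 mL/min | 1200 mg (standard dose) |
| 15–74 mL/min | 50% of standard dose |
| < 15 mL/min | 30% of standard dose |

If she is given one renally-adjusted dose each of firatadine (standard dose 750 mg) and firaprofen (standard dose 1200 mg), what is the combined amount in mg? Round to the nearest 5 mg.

825 mg

CrCl = (140 − 54) × 53.2 / (72 × 1.6) × 0.85 = 4575.2 / 115.20 × 0.85 ≈ 33.8 mL/min
CrCl ≈ 34 mL/min.
firatadine: < 75 mL/min → 30% of 750 mg = 225 mg.
firaprofen: 15–74 mL/min → 50% of 1200 mg = 600 mg.
Total = 225 + 600 = 825 mg.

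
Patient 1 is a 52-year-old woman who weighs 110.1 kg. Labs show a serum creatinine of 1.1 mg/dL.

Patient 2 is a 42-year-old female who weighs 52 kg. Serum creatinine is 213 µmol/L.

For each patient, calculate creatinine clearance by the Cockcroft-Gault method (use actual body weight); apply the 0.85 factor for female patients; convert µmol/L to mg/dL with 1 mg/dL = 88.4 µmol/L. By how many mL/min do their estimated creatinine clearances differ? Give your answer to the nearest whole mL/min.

79 mL/min

Patient 1: CrCl = (140 − 52) × 110.1 / (72 × 1.1) × 0.85 = 9688.8 / 79.20 × 0.85 ≈ 104.0 mL/min
Patient 2: SCr = 213 / 88.4 = 2.41 mg/dL
Patient 2: CrCl = (140 − 42) × 52 / (72 × 2.41) × 0.85 = 5096.0 / 173.52 × 0.85 ≈ 25.0 mL/min
|104.0 − 25.0| = 79.0 mL/min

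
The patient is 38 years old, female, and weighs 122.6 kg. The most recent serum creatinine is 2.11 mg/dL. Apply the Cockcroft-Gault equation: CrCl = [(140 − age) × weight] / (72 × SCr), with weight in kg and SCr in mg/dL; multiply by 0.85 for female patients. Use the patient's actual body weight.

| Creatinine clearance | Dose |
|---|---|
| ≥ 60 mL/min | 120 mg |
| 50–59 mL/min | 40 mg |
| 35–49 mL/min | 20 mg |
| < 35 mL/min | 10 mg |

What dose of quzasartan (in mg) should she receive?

120 mg

CrCl = (140 − 38) × 122.6 / (72 × 2.11) × 0.85 = 12505.2 / 151.92 × 0.85 ≈ 70.0 mL/min
CrCl ≈ 70 mL/min → bracket ≥ 60 mL/min.
Dose for this bracket: 120 mg.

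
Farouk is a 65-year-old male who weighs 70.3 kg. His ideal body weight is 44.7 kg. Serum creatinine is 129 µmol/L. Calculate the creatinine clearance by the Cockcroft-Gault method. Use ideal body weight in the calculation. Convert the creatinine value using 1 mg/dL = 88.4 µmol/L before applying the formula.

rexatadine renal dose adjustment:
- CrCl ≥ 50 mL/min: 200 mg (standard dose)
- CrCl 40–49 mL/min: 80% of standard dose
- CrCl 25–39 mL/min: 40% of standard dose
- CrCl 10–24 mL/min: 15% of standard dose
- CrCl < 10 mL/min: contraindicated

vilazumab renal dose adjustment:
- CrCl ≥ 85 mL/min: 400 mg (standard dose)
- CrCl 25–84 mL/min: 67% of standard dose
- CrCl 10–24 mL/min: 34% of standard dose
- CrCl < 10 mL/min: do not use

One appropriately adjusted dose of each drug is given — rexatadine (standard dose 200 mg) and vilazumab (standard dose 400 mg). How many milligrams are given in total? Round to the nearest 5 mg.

SCr = 129 / 88.4 = 1.459 mg/dL
CrCl = (140 − 65) × 44.7 / (72 × 1.459) = 3352.5 / 105.05 ≈ 31.9 mL/min
CrCl ≈ 32 mL/min.
rexatadine: 25–39 mL/min → 40% of 200 mg = 80 mg.
vilazumab: 25–84 mL/min → 67% of 400 mg = 268 mg.
Total = 80 + 268 = 348 mg.

350 mg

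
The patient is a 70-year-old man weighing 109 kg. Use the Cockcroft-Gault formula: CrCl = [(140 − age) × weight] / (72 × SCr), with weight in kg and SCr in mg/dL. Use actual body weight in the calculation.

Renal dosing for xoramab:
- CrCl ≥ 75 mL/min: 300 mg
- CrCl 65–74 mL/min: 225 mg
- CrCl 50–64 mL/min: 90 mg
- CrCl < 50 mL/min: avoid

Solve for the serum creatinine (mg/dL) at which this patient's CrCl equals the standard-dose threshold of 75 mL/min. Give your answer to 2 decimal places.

Standard dose requires CrCl ≥ 75 mL/min.
Set (140 − 70) × 109 / (72 × SCr) = 75
SCr = (140 − 70) × 109 / (72 × 75) = 1.413 mg/dL

1.41 mg/dL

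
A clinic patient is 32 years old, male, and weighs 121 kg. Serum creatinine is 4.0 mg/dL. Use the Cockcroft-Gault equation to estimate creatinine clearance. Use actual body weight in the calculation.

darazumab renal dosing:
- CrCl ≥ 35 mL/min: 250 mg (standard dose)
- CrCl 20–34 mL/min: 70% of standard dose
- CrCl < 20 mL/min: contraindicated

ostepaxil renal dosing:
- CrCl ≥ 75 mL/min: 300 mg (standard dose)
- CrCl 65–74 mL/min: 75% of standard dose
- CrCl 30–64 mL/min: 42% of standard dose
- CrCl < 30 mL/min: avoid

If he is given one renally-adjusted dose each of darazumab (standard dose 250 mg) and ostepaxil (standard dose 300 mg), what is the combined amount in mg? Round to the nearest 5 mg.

CrCl = (140 − 32) × 121 / (72 × 4) = 13068.0 / 288.00 ≈ 45.4 mL/min
CrCl ≈ 45 mL/min.
darazumab: ≥ 35 mL/min → 100% of 250 mg = 250 mg.
ostepaxil: 30–64 mL/min → 42% of 300 mg = 126 mg.
Total = 250 + 126 = 376 mg.

375 mg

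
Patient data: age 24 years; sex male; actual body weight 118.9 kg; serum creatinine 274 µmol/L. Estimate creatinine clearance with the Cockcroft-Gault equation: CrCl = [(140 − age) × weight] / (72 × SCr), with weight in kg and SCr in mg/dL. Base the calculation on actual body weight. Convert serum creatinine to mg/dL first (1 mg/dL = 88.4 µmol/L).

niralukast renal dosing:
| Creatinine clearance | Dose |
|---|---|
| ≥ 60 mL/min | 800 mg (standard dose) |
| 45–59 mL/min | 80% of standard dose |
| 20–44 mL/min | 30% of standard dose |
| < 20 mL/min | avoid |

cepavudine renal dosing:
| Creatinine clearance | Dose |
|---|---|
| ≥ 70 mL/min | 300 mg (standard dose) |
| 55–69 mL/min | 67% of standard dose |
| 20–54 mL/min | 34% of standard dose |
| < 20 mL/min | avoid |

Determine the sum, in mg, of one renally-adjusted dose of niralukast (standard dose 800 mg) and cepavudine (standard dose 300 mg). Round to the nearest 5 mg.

1000 mg

SCr = 274 / 88.4 = 3.1 mg/dL
CrCl = (140 − 24) × 118.9 / (72 × 3.1) = 13792.4 / 223.20 ≈ 61.8 mL/min
CrCl ≈ 62 mL/min.
niralukast: ≥ 60 mL/min → 100% of 800 mg = 800 mg.
cepavudine: 55–69 mL/min → 67% of 300 mg = 201 mg.
Total = 800 + 201 = 1001 mg.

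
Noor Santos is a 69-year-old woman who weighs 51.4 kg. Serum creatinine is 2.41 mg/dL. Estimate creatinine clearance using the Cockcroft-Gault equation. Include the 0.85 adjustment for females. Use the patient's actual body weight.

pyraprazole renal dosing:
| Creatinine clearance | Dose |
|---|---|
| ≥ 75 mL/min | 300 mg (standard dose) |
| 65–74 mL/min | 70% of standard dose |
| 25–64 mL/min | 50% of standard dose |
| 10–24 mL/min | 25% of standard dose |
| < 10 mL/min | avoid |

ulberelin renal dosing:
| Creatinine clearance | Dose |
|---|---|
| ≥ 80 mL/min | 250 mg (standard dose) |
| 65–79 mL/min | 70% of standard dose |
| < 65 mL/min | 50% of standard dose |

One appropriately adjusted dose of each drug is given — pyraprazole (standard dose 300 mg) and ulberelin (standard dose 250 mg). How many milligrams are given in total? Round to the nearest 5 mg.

200 mg

CrCl = (140 − 69) × 51.4 / (72 × 2.41) × 0.85 = 3649.4 / 173.52 × 0.85 ≈ 17.9 mL/min
CrCl ≈ 18 mL/min.
pyraprazole: 10–24 mL/min → 25% of 300 mg = 75 mg.
ulberelin: < 65 mL/min → 50% of 250 mg = 125 mg.
Total = 75 + 125 = 200 mg.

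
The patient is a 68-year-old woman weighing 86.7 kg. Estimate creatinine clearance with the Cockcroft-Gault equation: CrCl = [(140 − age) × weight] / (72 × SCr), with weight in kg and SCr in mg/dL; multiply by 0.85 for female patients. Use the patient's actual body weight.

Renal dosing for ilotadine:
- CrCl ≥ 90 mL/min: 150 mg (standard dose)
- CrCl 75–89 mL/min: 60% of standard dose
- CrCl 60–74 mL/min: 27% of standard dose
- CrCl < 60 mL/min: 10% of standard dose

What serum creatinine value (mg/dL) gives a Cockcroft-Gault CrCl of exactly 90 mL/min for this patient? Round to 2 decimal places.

Standard dose requires CrCl ≥ 90 mL/min.
Set (140 − 68) × 86.7 × 0.85 / (72 × SCr) = 90
SCr = (140 − 68) × 86.7 × 0.85 / (72 × 90) = 0.819 mg/dL

0.82 mg/dL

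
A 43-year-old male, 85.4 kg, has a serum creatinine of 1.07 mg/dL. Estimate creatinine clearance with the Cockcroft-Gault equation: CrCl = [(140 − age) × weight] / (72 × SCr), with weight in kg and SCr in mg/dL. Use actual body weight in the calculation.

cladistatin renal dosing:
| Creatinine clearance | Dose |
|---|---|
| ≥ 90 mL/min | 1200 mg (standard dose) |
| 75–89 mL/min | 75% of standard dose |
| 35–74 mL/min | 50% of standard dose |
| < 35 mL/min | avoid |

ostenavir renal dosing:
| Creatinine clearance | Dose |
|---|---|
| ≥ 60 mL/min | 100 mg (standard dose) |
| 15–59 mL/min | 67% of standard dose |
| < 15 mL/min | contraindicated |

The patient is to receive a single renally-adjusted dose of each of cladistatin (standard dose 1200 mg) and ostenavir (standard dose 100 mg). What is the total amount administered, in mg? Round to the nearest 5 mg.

CrCl = (140 − 43) × 85.4 / (72 × 1.07) = 8283.8 / 77.04 ≈ 107.5 mL/min
CrCl ≈ 108 mL/min.
cladistatin: ≥ 90 mL/min → 100% of 1200 mg = 1200 mg.
ostenavir: ≥ 60 mL/min → 100% of 100 mg = 100 mg.
Total = 1200 + 100 = 1300 mg.

1300 mg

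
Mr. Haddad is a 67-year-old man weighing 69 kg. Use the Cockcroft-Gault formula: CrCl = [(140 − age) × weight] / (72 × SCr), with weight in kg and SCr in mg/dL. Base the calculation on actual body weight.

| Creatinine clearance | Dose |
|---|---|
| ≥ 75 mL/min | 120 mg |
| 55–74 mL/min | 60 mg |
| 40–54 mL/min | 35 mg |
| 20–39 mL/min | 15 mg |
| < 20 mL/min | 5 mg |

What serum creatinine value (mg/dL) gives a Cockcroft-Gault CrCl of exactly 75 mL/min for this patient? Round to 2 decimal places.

0.93 mg/dL

Standard dose requires CrCl ≥ 75 mL/min.
Set (140 − 67) × 69 / (72 × SCr) = 75
SCr = (140 − 67) × 69 / (72 × 75) = 0.933 mg/dL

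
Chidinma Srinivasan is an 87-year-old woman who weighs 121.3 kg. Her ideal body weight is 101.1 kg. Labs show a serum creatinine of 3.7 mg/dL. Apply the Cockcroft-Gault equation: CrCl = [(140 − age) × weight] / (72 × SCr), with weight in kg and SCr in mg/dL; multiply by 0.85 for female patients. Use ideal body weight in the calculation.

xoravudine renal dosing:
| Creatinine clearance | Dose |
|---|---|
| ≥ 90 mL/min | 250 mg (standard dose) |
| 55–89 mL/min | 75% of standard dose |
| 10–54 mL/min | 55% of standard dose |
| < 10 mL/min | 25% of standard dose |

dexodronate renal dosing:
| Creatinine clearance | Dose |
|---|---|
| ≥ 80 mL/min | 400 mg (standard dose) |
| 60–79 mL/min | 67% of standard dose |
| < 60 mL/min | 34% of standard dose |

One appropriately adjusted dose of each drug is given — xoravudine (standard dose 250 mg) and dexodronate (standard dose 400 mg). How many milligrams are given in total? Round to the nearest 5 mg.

275 mg

CrCl = (140 − 87) × 101.1 / (72 × 3.7) × 0.85 = 5358.3 / 266.40 × 0.85 ≈ 17.1 mL/min
CrCl ≈ 17 mL/min.
xoravudine: 10–54 mL/min → 55% of 250 mg = 137.5 mg.
dexodronate: < 60 mL/min → 34% of 400 mg = 136 mg.
Total = 137.5 + 136 = 273.5 mg.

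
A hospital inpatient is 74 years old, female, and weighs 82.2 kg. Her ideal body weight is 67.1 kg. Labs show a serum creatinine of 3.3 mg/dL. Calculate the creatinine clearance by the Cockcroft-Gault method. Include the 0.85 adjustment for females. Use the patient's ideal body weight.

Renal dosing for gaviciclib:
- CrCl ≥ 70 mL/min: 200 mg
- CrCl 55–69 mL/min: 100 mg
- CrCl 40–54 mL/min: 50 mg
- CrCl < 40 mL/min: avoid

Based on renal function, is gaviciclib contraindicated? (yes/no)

yes

CrCl = (140 − 74) × 67.1 / (72 × 3.3) × 0.85 = 4428.6 / 237.60 × 0.85 ≈ 15.8 mL/min
CrCl ≈ 16 mL/min, which is < 40 mL/min.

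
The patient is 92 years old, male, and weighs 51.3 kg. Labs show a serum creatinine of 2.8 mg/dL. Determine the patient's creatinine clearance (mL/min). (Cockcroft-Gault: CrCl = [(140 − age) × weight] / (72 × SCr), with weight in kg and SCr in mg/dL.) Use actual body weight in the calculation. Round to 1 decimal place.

CrCl = (140 − 92) × 51.3 / (72 × 2.8) = 2462.4 / 201.60 ≈ 12.2 mL/min

12.2 mL/min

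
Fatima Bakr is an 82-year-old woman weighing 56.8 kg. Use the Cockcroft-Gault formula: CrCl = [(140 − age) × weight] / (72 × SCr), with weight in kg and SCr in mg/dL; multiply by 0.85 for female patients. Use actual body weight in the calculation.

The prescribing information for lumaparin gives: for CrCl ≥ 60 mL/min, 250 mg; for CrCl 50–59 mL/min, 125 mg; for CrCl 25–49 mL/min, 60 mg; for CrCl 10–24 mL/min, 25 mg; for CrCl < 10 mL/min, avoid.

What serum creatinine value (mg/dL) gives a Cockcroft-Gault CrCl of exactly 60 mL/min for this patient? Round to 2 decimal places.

0.65 mg/dL

Standard dose requires CrCl ≥ 60 mL/min.
Set (140 − 82) × 56.8 × 0.85 / (72 × SCr) = 60
SCr = (140 − 82) × 56.8 × 0.85 / (72 × 60) = 0.648 mg/dL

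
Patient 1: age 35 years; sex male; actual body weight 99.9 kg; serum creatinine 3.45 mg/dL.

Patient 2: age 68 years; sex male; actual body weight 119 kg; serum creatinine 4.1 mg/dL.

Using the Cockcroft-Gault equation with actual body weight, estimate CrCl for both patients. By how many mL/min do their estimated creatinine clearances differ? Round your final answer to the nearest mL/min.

13 mL/min

Patient 1: CrCl = (140 − 35) × 99.9 / (72 × 3.45) = 10489.5 / 248.40 ≈ 42.2 mL/min
Patient 2: CrCl = (140 − 68) × 119 / (72 × 4.1) = 8568.0 / 295.20 ≈ 29.0 mL/min
|42.2 − 29.0| = 13.2 mL/min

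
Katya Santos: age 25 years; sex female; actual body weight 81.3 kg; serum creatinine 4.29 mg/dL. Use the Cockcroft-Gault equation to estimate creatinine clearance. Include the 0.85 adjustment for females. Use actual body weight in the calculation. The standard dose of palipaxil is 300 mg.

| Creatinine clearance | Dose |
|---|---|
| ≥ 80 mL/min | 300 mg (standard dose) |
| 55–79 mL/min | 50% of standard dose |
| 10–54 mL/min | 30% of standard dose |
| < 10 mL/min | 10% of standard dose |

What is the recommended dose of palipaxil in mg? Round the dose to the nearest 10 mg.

CrCl = (140 − 25) × 81.3 / (72 × 4.29) × 0.85 = 9349.5 / 308.88 × 0.85 ≈ 25.7 mL/min
CrCl ≈ 26 mL/min → bracket 10–54 mL/min.
30% of 300 mg = 90 mg

90 mg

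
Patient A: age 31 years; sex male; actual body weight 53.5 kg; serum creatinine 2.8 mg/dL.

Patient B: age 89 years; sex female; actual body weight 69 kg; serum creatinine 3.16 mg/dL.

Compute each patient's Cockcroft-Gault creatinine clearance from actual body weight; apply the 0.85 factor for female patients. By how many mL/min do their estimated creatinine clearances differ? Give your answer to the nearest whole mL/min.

16 mL/min

Patient A: CrCl = (140 − 31) × 53.5 / (72 × 2.8) = 5831.5 / 201.60 ≈ 28.9 mL/min
Patient B: CrCl = (140 − 89) × 69 / (72 × 3.16) × 0.85 = 3519.0 / 227.52 × 0.85 ≈ 13.1 mL/min
|28.9 − 13.1| = 15.8 mL/min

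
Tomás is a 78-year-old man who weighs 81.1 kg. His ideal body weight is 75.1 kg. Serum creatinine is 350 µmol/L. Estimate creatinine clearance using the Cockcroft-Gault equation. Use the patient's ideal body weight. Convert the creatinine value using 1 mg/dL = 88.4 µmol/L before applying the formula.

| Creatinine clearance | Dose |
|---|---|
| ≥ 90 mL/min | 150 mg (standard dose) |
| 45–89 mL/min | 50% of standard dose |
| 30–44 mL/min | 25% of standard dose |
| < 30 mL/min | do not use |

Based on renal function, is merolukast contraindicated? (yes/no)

yes

SCr = 350 / 88.4 = 3.959 mg/dL
CrCl = (140 − 78) × 75.1 / (72 × 3.959) = 4656.2 / 285.05 ≈ 16.3 mL/min
CrCl ≈ 16 mL/min, which is < 30 mL/min.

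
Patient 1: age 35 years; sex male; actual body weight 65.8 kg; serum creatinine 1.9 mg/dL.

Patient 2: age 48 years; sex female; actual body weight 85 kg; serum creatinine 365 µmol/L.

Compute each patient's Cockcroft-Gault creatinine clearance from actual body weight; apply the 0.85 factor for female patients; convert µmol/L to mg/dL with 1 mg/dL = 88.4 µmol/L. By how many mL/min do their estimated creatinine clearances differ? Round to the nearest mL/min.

Patient 1: CrCl = (140 − 35) × 65.8 / (72 × 1.9) = 6909.0 / 136.80 ≈ 50.5 mL/min
Patient 2: SCr = 365 / 88.4 = 4.129 mg/dL
Patient 2: CrCl = (140 − 48) × 85 / (72 × 4.129) × 0.85 = 7820.0 / 297.29 × 0.85 ≈ 22.4 mL/min
|50.5 − 22.4| = 28.1 mL/min

28 mL/min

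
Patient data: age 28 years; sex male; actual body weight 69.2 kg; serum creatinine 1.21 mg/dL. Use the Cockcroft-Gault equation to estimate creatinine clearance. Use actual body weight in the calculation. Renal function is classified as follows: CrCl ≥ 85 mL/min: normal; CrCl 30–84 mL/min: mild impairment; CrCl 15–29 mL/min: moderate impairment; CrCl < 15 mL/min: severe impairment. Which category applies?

normal

CrCl = (140 − 28) × 69.2 / (72 × 1.21) = 7750.4 / 87.12 ≈ 89.0 mL/min
89 mL/min falls in the 'normal' range.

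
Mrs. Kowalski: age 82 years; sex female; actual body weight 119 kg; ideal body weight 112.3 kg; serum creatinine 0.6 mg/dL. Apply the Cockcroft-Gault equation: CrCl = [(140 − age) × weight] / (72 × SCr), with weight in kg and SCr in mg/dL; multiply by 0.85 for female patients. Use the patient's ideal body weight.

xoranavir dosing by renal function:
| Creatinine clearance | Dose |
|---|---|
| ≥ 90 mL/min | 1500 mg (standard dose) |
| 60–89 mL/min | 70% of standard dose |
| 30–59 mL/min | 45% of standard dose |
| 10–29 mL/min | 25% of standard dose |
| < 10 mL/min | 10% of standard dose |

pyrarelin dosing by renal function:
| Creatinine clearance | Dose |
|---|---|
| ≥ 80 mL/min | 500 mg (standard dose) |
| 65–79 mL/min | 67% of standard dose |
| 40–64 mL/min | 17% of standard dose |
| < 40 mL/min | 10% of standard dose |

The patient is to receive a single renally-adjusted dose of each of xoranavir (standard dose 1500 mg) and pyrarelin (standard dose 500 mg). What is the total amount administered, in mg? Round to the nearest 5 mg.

2000 mg

CrCl = (140 − 82) × 112.3 / (72 × 0.6) × 0.85 = 6513.4 / 43.20 × 0.85 ≈ 128.2 mL/min
CrCl ≈ 128 mL/min.
xoranavir: ≥ 90 mL/min → 100% of 1500 mg = 1500 mg.
pyrarelin: ≥ 80 mL/min → 100% of 500 mg = 500 mg.
Total = 1500 + 500 = 2000 mg.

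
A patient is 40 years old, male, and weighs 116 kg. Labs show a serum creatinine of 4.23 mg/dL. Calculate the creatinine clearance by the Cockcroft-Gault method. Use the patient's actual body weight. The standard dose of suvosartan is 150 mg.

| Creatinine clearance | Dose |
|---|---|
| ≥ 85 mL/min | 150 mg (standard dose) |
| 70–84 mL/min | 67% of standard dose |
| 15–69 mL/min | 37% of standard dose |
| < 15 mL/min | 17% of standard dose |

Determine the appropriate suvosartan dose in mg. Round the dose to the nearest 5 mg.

55 mg

CrCl = (140 − 40) × 116 / (72 × 4.23) = 11600.0 / 304.56 ≈ 38.1 mL/min
CrCl ≈ 38 mL/min → bracket 15–69 mL/min.
37% of 150 mg = 55.5 mg → 55 mg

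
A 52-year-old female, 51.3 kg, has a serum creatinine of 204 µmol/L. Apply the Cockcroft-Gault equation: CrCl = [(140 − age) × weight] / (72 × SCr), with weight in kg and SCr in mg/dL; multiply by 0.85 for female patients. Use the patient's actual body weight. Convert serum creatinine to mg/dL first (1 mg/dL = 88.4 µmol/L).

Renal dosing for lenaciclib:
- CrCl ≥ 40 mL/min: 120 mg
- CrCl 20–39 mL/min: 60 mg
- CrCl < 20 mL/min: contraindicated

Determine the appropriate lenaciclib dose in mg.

SCr = 204 / 88.4 = 2.308 mg/dL
CrCl = (140 − 52) × 51.3 / (72 × 2.308) × 0.85 = 4514.4 / 166.18 × 0.85 ≈ 23.1 mL/min
CrCl ≈ 23 mL/min → bracket 20–39 mL/min.
Dose for this bracket: 60 mg.

60 mg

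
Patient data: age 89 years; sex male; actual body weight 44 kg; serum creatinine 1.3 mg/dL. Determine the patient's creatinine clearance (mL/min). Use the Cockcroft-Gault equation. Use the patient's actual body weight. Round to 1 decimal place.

24.0 mL/min

CrCl = (140 − 89) × 44 / (72 × 1.3) = 2244.0 / 93.60 ≈ 24.0 mL/min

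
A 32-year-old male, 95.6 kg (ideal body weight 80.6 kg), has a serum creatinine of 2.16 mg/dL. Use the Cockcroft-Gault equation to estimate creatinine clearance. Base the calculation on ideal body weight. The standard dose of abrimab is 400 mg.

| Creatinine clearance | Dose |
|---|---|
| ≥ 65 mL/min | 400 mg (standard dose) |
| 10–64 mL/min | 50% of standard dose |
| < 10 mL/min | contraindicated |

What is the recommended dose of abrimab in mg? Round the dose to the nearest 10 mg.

200 mg

CrCl = (140 − 32) × 80.6 / (72 × 2.16) = 8704.8 / 155.52 ≈ 56.0 mL/min
CrCl ≈ 56 mL/min → bracket 10–64 mL/min.
50% of 400 mg = 200 mg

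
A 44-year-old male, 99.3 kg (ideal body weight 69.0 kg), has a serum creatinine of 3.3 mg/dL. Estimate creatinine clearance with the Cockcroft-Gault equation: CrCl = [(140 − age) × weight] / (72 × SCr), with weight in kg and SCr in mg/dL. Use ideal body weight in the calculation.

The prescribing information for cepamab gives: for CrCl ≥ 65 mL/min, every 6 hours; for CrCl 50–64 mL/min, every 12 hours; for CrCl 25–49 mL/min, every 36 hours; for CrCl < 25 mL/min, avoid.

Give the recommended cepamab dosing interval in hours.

every 36 hours

CrCl = (140 − 44) × 69 / (72 × 3.3) = 6624.0 / 237.60 ≈ 27.9 mL/min
CrCl ≈ 28 mL/min → bracket 25–49 mL/min → every 36 hours.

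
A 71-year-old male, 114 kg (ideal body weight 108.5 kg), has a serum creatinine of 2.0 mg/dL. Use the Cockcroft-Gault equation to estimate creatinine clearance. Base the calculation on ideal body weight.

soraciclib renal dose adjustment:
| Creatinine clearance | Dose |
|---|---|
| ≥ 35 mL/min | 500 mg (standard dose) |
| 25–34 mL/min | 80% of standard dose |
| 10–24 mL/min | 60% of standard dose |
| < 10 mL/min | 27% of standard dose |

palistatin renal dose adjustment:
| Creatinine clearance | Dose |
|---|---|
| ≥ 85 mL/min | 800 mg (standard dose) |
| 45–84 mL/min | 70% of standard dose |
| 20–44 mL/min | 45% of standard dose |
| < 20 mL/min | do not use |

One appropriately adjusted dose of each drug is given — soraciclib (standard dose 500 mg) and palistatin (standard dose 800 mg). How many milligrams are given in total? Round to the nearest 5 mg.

CrCl = (140 − 71) × 108.5 / (72 × 2) = 7486.5 / 144.00 ≈ 52.0 mL/min
CrCl ≈ 52 mL/min.
soraciclib: ≥ 35 mL/min → 100% of 500 mg = 500 mg.
palistatin: 45–84 mL/min → 70% of 800 mg = 560 mg.
Total = 500 + 560 = 1060 mg.

1060 mg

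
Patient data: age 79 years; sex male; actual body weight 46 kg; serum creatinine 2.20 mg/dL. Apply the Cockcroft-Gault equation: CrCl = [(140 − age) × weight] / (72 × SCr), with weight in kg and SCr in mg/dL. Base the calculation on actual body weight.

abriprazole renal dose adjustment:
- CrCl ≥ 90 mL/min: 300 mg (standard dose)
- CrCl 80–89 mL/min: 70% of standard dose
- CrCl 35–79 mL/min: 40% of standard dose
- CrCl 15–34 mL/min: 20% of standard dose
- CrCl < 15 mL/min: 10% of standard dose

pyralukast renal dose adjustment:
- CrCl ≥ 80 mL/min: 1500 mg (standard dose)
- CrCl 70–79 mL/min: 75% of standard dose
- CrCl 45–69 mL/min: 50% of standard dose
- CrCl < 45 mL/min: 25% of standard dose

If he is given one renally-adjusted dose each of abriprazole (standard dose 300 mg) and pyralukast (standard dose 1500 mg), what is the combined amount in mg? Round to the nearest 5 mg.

CrCl = (140 − 79) × 46 / (72 × 2.2) = 2806.0 / 158.40 ≈ 17.7 mL/min
CrCl ≈ 18 mL/min.
abriprazole: 15–34 mL/min → 20% of 300 mg = 60 mg.
pyralukast: < 45 mL/min → 25% of 1500 mg = 375 mg.
Total = 60 + 375 = 435 mg.

435 mg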